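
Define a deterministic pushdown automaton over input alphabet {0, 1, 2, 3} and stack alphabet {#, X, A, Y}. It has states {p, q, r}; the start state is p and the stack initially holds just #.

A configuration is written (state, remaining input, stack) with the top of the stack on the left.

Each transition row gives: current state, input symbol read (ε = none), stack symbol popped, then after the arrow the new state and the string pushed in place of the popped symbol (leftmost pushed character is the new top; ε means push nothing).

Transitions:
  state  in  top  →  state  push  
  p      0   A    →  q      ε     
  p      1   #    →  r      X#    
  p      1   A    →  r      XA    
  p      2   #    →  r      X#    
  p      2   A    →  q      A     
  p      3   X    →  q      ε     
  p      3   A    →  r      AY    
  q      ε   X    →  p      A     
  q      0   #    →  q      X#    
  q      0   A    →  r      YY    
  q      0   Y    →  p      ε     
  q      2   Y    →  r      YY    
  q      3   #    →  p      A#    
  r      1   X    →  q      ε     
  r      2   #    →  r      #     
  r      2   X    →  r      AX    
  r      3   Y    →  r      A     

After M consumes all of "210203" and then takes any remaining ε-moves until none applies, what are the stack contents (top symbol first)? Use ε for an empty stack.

(p, 210203, #) ⊢ (r, 10203, X#) ⊢ (q, 0203, #) ⊢ (q, 203, X#) ⊢ (p, 203, A#) ⊢ (q, 03, A#) ⊢ (r, 3, YY#) ⊢ (r, ε, AY#)
All input consumed in state r with stack AY#.

AY#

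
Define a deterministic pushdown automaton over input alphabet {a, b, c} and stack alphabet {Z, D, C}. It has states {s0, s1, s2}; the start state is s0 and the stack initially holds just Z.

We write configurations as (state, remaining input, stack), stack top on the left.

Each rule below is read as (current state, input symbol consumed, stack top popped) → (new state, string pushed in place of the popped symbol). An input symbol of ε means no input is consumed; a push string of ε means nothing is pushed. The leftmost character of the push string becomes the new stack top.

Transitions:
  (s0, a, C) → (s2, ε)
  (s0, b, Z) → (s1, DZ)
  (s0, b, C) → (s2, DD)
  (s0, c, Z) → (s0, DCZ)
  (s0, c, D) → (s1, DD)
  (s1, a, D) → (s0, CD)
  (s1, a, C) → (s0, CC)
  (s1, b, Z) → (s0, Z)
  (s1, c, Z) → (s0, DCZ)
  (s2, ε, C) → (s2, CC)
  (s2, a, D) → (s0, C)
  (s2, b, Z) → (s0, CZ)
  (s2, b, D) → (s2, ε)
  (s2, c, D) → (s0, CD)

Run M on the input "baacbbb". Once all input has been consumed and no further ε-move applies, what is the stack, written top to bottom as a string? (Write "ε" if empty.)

DZ

(s0, baacbbb, Z)
  read b, top Z: go to s1, push DZ → (s1, aacbbb, DZ)
  read a, top D: go to s0, push CD → (s0, acbbb, CDZ)
  read a, top C: go to s2, push ε → (s2, cbbb, DZ)
  read c, top D: go to s0, push CD → (s0, bbb, CDZ)
  read b, top C: go to s2, push DD → (s2, bb, DDDZ)
  read b, top D: go to s2, push ε → (s2, b, DDZ)
  read b, top D: go to s2, push ε → (s2, ε, DZ)
All input consumed in state s2 with stack DZ.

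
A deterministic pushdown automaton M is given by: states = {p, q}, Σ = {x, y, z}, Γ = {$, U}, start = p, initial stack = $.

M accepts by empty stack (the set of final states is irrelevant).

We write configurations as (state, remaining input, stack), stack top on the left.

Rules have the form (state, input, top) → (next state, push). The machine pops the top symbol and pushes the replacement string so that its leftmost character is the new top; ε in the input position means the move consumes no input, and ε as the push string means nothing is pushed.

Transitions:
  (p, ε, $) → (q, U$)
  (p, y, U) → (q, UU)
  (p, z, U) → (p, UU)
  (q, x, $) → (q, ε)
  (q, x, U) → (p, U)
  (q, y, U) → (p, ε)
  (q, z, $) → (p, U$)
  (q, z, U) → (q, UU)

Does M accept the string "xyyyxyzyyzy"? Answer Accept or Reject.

(p, xyyyxyzyyzy, $)
  ε-move, top $: go to q, push U$ → (q, xyyyxyzyyzy, U$)
  read x, top U: go to p, push U → (p, yyyxyzyyzy, U$)
  read y, top U: go to q, push UU → (q, yyxyzyyzy, UU$)
  read y, top U: go to p, push ε → (p, yxyzyyzy, U$)
  read y, top U: go to q, push UU → (q, xyzyyzy, UU$)
  read x, top U: go to p, push U → (p, yzyyzy, UU$)
  read y, top U: go to q, push UU → (q, zyyzy, UUU$)
  read z, top U: go to q, push UU → (q, yyzy, UUUU$)
  read y, top U: go to p, push ε → (p, yzy, UUU$)
  read y, top U: go to q, push UU → (q, zy, UUUU$)
  read z, top U: go to q, push UU → (q, y, UUUUU$)
  read y, top U: go to p, push ε → (p, ε, UUUU$)
All input consumed; stack is UUUU$, not empty, and no further ε-move applies.

Reject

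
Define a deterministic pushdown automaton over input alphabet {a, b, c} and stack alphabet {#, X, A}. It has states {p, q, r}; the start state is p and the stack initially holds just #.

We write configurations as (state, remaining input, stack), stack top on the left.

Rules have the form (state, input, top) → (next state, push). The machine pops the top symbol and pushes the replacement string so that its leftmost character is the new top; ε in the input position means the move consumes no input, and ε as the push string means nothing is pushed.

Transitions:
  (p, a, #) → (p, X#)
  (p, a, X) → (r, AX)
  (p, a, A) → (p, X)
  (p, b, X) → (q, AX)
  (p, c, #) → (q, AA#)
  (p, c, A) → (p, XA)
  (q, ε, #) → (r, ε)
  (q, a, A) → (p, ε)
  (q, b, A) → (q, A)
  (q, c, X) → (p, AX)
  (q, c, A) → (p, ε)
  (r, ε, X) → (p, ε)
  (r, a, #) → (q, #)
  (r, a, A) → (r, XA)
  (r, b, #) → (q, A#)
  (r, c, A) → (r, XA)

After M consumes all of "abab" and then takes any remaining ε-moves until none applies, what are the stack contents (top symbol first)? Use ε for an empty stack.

AX#

(p, abab, #)
  read a, top #: go to p, push X# → (p, bab, X#)
  read b, top X: go to q, push AX → (q, ab, AX#)
  read a, top A: go to p, push ε → (p, b, X#)
  read b, top X: go to q, push AX → (q, ε, AX#)
All input consumed in state q with stack AX#.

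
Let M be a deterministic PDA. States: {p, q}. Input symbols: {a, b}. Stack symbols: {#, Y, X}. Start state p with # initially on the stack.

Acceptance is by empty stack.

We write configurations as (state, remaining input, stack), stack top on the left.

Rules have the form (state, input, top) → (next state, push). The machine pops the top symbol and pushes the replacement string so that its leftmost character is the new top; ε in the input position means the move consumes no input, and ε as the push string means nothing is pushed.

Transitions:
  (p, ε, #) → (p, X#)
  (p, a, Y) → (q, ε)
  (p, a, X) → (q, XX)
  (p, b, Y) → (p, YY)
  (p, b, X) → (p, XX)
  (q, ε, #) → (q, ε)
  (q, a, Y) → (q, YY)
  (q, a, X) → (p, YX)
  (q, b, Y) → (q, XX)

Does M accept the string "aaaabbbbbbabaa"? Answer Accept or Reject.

(p, aaaabbbbbbabaa, #) ⊢ (p, aaaabbbbbbabaa, X#) ⊢ (q, aaabbbbbbabaa, XX#) ⊢ (p, aabbbbbbabaa, YXX#) ⊢ (q, abbbbbbabaa, XX#) ⊢ (p, bbbbbbabaa, YXX#) ⊢ (p, bbbbbabaa, YYXX#) ⊢ (p, bbbbabaa, YYYXX#) ⊢ (p, bbbabaa, YYYYXX#) ⊢ (p, bbabaa, YYYYYXX#) ⊢ (p, babaa, YYYYYYXX#) ⊢ (p, abaa, YYYYYYYXX#) ⊢ (q, baa, YYYYYYXX#) ⊢ (q, aa, XXYYYYYXX#) ⊢ (p, a, YXXYYYYYXX#) ⊢ (q, ε, XXYYYYYXX#)
All input consumed; stack is XXYYYYYXX#, not empty, and no further ε-move applies.

Reject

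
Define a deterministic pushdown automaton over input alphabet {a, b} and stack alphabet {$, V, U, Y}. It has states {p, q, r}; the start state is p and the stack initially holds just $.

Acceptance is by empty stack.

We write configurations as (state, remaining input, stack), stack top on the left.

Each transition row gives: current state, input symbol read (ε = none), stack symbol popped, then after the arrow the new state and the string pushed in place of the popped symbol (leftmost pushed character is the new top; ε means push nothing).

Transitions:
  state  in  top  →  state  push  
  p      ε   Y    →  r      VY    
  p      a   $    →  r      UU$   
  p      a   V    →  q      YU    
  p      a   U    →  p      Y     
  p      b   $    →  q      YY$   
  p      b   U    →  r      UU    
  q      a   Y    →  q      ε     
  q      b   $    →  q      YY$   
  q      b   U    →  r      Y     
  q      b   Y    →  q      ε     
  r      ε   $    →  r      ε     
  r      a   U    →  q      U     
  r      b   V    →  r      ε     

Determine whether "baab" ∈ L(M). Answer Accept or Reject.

(p, baab, $)
  read b, top $: go to q, push YY$ → (q, aab, YY$)
  read a, top Y: go to q, push ε → (q, ab, Y$)
  read a, top Y: go to q, push ε → (q, b, $)
  read b, top $: go to q, push YY$ → (q, ε, YY$)
All input consumed; stack is YY$, not empty, and no further ε-move applies.

Reject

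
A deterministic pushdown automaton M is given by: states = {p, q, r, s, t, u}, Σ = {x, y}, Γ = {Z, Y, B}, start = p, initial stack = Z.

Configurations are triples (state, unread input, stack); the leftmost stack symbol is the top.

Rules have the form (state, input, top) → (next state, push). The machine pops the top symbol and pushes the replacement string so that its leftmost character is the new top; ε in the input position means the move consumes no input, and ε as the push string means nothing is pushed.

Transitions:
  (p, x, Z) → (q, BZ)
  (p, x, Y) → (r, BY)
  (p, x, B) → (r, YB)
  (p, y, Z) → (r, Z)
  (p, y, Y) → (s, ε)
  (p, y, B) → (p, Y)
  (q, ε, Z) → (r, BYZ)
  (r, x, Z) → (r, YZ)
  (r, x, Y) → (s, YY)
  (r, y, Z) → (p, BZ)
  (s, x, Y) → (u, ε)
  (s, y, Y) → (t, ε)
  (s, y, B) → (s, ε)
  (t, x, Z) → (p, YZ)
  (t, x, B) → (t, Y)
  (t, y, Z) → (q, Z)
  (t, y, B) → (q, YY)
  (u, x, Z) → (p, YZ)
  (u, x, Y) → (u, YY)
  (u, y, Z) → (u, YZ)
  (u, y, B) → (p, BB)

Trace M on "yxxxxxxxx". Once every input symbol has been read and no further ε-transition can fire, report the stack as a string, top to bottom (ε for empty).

(p, yxxxxxxxx, Z)
  read y, top Z: go to r, push Z → (r, xxxxxxxx, Z)
  read x, top Z: go to r, push YZ → (r, xxxxxxx, YZ)
  read x, top Y: go to s, push YY → (s, xxxxxx, YYZ)
  read x, top Y: go to u, push ε → (u, xxxxx, YZ)
  read x, top Y: go to u, push YY → (u, xxxx, YYZ)
  read x, top Y: go to u, push YY → (u, xxx, YYYZ)
  read x, top Y: go to u, push YY → (u, xx, YYYYZ)
  read x, top Y: go to u, push YY → (u, x, YYYYYZ)
  read x, top Y: go to u, push YY → (u, ε, YYYYYYZ)
All input consumed in state u with stack YYYYYYZ.

YYYYYYZ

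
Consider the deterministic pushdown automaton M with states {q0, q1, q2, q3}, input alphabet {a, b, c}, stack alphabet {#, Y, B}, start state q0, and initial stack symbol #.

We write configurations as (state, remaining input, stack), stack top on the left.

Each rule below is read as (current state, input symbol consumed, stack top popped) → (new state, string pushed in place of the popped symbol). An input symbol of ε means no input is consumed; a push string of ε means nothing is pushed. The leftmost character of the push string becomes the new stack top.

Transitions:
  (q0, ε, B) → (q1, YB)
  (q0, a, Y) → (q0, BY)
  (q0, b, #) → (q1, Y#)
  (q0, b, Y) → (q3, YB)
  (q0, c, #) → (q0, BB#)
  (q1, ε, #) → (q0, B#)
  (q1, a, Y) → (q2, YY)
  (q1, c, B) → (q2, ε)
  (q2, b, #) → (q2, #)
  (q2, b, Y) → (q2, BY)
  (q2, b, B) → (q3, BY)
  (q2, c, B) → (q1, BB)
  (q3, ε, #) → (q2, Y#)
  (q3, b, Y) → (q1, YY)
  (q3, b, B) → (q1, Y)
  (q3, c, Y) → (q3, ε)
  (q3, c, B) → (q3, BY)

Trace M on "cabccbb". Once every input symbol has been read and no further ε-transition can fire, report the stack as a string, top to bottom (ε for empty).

YYYYBB#

(q0, cabccbb, #) ⊢ (q0, abccbb, BB#) ⊢ (q1, abccbb, YBB#) ⊢ (q2, bccbb, YYBB#) ⊢ (q2, ccbb, BYYBB#) ⊢ (q1, cbb, BBYYBB#) ⊢ (q2, bb, BYYBB#) ⊢ (q3, b, BYYYBB#) ⊢ (q1, ε, YYYYBB#)
All input consumed in state q1 with stack YYYYBB#.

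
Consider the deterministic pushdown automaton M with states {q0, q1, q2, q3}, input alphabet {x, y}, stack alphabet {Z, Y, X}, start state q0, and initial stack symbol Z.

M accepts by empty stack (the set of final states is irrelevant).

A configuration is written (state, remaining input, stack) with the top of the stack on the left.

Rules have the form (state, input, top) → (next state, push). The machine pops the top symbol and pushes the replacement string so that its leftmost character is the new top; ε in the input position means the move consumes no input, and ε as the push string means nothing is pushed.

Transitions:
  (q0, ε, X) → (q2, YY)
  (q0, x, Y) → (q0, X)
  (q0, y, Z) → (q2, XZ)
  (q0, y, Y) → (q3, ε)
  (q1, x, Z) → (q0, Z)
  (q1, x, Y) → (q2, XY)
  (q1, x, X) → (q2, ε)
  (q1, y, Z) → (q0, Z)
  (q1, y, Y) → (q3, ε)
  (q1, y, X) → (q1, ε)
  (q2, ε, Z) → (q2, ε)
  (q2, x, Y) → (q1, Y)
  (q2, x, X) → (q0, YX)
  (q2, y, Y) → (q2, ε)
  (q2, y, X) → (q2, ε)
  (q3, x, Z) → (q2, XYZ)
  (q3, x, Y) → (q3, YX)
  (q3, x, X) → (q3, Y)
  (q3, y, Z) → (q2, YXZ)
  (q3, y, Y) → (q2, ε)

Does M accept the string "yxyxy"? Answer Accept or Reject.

Accept

(q0, yxyxy, Z)
  read y, top Z: go to q2, push XZ → (q2, xyxy, XZ)
  read x, top X: go to q0, push YX → (q0, yxy, YXZ)
  read y, top Y: go to q3, push ε → (q3, xy, XZ)
  read x, top X: go to q3, push Y → (q3, y, YZ)
  read y, top Y: go to q2, push ε → (q2, ε, Z)
  ε-move, top Z: go to q2, push ε → (q2, ε, ε)
All input consumed and the stack is empty.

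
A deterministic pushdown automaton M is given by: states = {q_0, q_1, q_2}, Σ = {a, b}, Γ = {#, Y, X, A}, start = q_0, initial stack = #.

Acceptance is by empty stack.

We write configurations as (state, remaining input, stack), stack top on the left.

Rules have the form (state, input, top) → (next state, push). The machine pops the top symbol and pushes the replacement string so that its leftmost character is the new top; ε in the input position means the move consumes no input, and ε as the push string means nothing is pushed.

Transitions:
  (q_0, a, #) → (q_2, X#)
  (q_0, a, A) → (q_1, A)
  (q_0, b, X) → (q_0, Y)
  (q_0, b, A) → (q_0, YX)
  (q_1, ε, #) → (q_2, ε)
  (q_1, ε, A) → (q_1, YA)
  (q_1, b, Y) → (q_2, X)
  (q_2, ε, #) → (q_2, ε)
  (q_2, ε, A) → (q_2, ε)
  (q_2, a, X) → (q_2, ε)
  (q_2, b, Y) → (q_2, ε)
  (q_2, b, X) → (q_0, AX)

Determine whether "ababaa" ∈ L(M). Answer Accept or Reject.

Accept

(q_0, ababaa, #)
  read a, top #: go to q_2, push X# → (q_2, babaa, X#)
  read b, top X: go to q_0, push AX → (q_0, abaa, AX#)
  read a, top A: go to q_1, push A → (q_1, baa, AX#)
  ε-move, top A: go to q_1, push YA → (q_1, baa, YAX#)
  read b, top Y: go to q_2, push X → (q_2, aa, XAX#)
  read a, top X: go to q_2, push ε → (q_2, a, AX#)
  ε-move, top A: go to q_2, push ε → (q_2, a, X#)
  read a, top X: go to q_2, push ε → (q_2, ε, #)
  ε-move, top #: go to q_2, push ε → (q_2, ε, ε)
All input consumed and the stack is empty.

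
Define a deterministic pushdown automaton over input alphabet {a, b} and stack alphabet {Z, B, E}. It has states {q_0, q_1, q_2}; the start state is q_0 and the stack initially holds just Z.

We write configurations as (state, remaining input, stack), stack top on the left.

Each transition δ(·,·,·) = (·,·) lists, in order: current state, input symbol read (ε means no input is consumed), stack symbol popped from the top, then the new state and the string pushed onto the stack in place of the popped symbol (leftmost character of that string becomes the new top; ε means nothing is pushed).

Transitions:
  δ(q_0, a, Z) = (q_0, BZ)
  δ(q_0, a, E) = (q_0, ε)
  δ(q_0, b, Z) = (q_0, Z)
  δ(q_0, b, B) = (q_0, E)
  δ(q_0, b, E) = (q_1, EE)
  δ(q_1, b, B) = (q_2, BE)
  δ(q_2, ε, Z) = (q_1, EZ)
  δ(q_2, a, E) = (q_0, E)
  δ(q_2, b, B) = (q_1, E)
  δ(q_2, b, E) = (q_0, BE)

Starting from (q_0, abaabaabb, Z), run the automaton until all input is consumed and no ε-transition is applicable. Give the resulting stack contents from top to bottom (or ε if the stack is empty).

EEZ

(q_0, abaabaabb, Z)
  read a, top Z: go to q_0, push BZ → (q_0, baabaabb, BZ)
  read b, top B: go to q_0, push E → (q_0, aabaabb, EZ)
  read a, top E: go to q_0, push ε → (q_0, abaabb, Z)
  read a, top Z: go to q_0, push BZ → (q_0, baabb, BZ)
  read b, top B: go to q_0, push E → (q_0, aabb, EZ)
  read a, top E: go to q_0, push ε → (q_0, abb, Z)
  read a, top Z: go to q_0, push BZ → (q_0, bb, BZ)
  read b, top B: go to q_0, push E → (q_0, b, EZ)
  read b, top E: go to q_1, push EE → (q_1, ε, EEZ)
All input consumed in state q_1 with stack EEZ.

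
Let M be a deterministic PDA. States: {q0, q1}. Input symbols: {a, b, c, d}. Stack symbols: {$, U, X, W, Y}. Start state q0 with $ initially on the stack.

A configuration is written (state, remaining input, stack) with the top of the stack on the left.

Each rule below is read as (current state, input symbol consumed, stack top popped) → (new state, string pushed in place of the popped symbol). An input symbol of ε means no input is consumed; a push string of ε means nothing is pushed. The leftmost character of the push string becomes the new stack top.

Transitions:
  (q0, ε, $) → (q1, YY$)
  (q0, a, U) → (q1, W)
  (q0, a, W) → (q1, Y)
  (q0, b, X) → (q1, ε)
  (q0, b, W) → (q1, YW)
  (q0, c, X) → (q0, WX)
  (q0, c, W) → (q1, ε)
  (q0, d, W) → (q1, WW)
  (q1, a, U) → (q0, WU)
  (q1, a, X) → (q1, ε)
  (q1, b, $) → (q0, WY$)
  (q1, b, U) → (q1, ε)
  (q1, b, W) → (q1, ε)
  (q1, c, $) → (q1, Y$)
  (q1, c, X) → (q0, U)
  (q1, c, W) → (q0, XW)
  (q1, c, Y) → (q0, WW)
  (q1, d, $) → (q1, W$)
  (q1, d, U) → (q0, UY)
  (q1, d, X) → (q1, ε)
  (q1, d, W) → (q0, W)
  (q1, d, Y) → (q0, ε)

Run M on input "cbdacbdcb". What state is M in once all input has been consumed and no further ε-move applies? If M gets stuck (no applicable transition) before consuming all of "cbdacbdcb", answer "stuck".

q1

(q0, cbdacbdcb, $) ⊢ (q1, cbdacbdcb, YY$) ⊢ (q0, bdacbdcb, WWY$) ⊢ (q1, dacbdcb, YWWY$) ⊢ (q0, acbdcb, WWY$) ⊢ (q1, cbdcb, YWY$) ⊢ (q0, bdcb, WWWY$) ⊢ (q1, dcb, YWWWY$) ⊢ (q0, cb, WWWY$) ⊢ (q1, b, WWY$) ⊢ (q1, ε, WY$)
All input consumed; M is in state q1.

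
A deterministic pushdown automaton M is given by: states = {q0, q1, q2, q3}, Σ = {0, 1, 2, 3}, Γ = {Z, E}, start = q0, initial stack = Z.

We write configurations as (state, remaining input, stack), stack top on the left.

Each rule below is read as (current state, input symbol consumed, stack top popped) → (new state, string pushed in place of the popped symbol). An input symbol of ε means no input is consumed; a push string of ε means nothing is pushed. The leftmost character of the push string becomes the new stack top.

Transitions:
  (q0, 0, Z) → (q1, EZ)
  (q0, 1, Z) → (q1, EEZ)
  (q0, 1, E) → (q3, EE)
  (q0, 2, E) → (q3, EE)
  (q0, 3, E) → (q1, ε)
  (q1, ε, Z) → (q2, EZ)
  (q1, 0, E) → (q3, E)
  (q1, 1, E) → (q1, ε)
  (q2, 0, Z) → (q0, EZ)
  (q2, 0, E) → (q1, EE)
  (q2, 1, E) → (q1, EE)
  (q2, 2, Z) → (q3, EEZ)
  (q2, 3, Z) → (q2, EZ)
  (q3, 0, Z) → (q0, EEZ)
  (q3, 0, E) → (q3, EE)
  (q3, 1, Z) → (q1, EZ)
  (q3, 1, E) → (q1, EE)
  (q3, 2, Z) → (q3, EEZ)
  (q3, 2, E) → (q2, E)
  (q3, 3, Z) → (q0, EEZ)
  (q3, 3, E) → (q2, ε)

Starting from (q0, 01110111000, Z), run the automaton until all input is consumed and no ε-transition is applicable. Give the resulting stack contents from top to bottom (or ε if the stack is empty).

EEEZ

(q0, 01110111000, Z) ⊢ (q1, 1110111000, EZ) ⊢ (q1, 110111000, Z) ⊢ (q2, 110111000, EZ) ⊢ (q1, 10111000, EEZ) ⊢ (q1, 0111000, EZ) ⊢ (q3, 111000, EZ) ⊢ (q1, 11000, EEZ) ⊢ (q1, 1000, EZ) ⊢ (q1, 000, Z) ⊢ (q2, 000, EZ) ⊢ (q1, 00, EEZ) ⊢ (q3, 0, EEZ) ⊢ (q3, ε, EEEZ)
All input consumed in state q3 with stack EEEZ.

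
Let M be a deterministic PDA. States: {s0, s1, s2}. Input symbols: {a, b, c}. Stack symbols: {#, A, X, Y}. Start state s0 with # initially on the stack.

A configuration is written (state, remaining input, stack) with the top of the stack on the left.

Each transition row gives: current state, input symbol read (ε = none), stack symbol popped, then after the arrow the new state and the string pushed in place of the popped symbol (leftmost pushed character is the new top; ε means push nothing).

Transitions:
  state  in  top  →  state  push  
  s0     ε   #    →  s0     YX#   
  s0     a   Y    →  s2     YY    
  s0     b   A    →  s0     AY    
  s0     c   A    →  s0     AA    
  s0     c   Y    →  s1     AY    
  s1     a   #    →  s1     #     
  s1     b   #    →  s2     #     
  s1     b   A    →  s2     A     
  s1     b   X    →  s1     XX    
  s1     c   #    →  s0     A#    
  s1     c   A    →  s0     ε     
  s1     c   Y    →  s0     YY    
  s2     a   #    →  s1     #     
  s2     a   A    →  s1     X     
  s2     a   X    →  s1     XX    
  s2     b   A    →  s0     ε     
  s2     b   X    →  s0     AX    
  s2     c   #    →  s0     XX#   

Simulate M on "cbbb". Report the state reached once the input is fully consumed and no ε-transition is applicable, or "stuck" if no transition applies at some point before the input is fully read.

(s0, cbbb, #)
  ε-move, top #: go to s0, push YX# → (s0, cbbb, YX#)
  read c, top Y: go to s1, push AY → (s1, bbb, AYX#)
  read b, top A: go to s2, push A → (s2, bb, AYX#)
  read b, top A: go to s0, push ε → (s0, b, YX#)
No transition for (s0, b, top Y); M blocks with input b remaining.

stuck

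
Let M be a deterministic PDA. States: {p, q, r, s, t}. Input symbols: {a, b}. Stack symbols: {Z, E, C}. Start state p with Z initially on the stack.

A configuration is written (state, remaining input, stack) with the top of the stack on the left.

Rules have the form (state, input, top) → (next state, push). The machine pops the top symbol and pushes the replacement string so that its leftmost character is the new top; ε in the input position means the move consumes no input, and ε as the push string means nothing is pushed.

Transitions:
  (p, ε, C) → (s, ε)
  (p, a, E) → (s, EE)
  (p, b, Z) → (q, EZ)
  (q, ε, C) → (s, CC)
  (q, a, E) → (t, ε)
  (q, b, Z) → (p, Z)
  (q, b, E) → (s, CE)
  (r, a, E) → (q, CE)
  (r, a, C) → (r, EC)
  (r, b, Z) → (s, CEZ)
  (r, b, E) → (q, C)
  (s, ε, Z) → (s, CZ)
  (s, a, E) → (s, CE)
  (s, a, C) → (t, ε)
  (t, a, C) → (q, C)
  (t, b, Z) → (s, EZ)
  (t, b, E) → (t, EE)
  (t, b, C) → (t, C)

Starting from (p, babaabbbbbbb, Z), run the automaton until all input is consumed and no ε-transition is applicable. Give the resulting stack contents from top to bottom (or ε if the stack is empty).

EEEEEEEEZ

(p, babaabbbbbbb, Z) ⊢ (q, abaabbbbbbb, EZ) ⊢ (t, baabbbbbbb, Z) ⊢ (s, aabbbbbbb, EZ) ⊢ (s, abbbbbbb, CEZ) ⊢ (t, bbbbbbb, EZ) ⊢ (t, bbbbbb, EEZ) ⊢ (t, bbbbb, EEEZ) ⊢ (t, bbbb, EEEEZ) ⊢ (t, bbb, EEEEEZ) ⊢ (t, bb, EEEEEEZ) ⊢ (t, b, EEEEEEEZ) ⊢ (t, ε, EEEEEEEEZ)
All input consumed in state t with stack EEEEEEEEZ.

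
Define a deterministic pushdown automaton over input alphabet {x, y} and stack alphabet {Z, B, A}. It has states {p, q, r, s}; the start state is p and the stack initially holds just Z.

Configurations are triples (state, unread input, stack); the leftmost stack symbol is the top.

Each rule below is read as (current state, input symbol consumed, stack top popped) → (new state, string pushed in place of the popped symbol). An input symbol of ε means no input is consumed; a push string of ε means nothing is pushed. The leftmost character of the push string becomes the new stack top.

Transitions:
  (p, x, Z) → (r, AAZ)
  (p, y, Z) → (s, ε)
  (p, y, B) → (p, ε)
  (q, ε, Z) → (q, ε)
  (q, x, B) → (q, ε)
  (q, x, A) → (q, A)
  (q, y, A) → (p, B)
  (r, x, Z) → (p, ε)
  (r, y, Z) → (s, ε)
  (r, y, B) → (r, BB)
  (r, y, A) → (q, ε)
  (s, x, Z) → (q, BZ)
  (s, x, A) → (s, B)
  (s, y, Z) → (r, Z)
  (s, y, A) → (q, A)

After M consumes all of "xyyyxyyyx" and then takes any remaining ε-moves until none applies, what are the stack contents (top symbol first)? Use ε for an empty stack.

AAZ

(p, xyyyxyyyx, Z)
  read x, top Z: go to r, push AAZ → (r, yyyxyyyx, AAZ)
  read y, top A: go to q, push ε → (q, yyxyyyx, AZ)
  read y, top A: go to p, push B → (p, yxyyyx, BZ)
  read y, top B: go to p, push ε → (p, xyyyx, Z)
  read x, top Z: go to r, push AAZ → (r, yyyx, AAZ)
  read y, top A: go to q, push ε → (q, yyx, AZ)
  read y, top A: go to p, push B → (p, yx, BZ)
  read y, top B: go to p, push ε → (p, x, Z)
  read x, top Z: go to r, push AAZ → (r, ε, AAZ)
All input consumed in state r with stack AAZ.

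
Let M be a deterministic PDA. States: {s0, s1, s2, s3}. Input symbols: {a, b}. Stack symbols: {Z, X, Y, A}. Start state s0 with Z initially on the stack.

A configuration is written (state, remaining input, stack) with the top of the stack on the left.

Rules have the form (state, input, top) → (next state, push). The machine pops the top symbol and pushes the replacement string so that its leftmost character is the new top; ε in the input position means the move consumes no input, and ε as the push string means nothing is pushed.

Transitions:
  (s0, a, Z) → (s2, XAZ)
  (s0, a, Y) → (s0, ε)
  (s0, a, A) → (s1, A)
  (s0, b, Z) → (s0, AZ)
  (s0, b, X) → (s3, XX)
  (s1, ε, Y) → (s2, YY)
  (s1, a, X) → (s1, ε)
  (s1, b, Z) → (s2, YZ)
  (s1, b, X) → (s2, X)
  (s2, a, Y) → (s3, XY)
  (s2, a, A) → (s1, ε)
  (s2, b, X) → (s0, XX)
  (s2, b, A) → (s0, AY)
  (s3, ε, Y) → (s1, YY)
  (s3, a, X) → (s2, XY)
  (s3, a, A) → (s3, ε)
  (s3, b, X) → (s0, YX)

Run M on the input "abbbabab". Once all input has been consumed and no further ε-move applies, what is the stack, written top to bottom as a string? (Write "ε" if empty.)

(s0, abbbabab, Z) ⊢ (s2, bbbabab, XAZ) ⊢ (s0, bbabab, XXAZ) ⊢ (s3, babab, XXXAZ) ⊢ (s0, abab, YXXXAZ) ⊢ (s0, bab, XXXAZ) ⊢ (s3, ab, XXXXAZ) ⊢ (s2, b, XYXXXAZ) ⊢ (s0, ε, XXYXXXAZ)
All input consumed in state s0 with stack XXYXXXAZ.

XXYXXXAZ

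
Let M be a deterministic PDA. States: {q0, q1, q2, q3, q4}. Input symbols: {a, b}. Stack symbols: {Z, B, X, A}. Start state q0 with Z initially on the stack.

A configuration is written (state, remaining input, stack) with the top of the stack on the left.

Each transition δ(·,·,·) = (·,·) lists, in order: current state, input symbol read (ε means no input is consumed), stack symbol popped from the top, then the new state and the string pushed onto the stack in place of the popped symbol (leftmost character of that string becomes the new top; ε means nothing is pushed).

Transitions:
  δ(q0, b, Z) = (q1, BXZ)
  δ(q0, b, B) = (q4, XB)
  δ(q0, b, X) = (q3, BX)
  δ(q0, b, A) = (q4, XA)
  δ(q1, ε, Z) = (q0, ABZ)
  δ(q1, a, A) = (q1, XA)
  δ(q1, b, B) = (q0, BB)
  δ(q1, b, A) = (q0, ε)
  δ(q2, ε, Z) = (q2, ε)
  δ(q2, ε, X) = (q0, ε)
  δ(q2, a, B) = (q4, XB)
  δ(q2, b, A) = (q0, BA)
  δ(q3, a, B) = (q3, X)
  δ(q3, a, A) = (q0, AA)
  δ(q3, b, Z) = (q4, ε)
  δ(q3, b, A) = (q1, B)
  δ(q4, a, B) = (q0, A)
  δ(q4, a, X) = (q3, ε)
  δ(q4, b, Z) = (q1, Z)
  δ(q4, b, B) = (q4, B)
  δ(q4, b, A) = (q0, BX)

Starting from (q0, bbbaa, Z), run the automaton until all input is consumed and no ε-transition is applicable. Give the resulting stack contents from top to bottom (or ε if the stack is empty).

XBXZ

(q0, bbbaa, Z)
  read b, top Z: go to q1, push BXZ → (q1, bbaa, BXZ)
  read b, top B: go to q0, push BB → (q0, baa, BBXZ)
  read b, top B: go to q4, push XB → (q4, aa, XBBXZ)
  read a, top X: go to q3, push ε → (q3, a, BBXZ)
  read a, top B: go to q3, push X → (q3, ε, XBXZ)
All input consumed in state q3 with stack XBXZ.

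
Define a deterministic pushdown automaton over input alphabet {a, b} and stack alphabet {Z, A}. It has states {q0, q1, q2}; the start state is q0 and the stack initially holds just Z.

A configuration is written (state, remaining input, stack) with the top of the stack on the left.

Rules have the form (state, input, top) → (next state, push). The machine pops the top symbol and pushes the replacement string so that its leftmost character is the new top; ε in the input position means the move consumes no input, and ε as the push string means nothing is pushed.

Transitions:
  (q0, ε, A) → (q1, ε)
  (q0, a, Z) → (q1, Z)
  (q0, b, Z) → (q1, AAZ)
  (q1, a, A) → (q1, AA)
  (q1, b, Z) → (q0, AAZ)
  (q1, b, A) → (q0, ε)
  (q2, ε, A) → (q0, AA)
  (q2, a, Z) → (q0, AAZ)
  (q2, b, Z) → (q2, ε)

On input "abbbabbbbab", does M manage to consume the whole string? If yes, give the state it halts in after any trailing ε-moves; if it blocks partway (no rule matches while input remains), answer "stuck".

stuck

(q0, abbbabbbbab, Z) ⊢ (q1, bbbabbbbab, Z) ⊢ (q0, bbabbbbab, AAZ) ⊢ (q1, bbabbbbab, AZ) ⊢ (q0, babbbbab, Z) ⊢ (q1, abbbbab, AAZ) ⊢ (q1, bbbbab, AAAZ) ⊢ (q0, bbbab, AAZ) ⊢ (q1, bbbab, AZ) ⊢ (q0, bbab, Z) ⊢ (q1, bab, AAZ) ⊢ (q0, ab, AZ) ⊢ (q1, ab, Z)
No transition for (q1, a, top Z); M blocks with input ab remaining.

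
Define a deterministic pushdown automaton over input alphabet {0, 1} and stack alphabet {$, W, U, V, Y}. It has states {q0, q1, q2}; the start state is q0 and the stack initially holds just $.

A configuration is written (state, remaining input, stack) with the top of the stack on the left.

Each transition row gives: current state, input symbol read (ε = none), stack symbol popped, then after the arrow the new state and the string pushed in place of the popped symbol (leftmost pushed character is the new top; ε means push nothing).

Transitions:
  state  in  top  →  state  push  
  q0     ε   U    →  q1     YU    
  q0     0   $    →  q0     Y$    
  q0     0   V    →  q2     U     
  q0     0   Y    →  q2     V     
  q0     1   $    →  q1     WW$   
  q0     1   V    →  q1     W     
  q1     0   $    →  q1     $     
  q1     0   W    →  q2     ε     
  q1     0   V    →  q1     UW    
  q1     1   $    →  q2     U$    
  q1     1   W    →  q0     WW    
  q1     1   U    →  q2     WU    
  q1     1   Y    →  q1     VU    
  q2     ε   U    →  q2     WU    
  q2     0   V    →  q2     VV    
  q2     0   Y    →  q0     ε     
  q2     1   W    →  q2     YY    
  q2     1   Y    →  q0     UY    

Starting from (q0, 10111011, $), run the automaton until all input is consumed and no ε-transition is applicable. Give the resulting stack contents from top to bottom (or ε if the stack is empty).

YYUWUUYY$

(q0, 10111011, $)
  read 1, top $: go to q1, push WW$ → (q1, 0111011, WW$)
  read 0, top W: go to q2, push ε → (q2, 111011, W$)
  read 1, top W: go to q2, push YY → (q2, 11011, YY$)
  read 1, top Y: go to q0, push UY → (q0, 1011, UYY$)
  ε-move, top U: go to q1, push YU → (q1, 1011, YUYY$)
  read 1, top Y: go to q1, push VU → (q1, 011, VUUYY$)
  read 0, top V: go to q1, push UW → (q1, 11, UWUUYY$)
  read 1, top U: go to q2, push WU → (q2, 1, WUWUUYY$)
  read 1, top W: go to q2, push YY → (q2, ε, YYUWUUYY$)
All input consumed in state q2 with stack YYUWUUYY$.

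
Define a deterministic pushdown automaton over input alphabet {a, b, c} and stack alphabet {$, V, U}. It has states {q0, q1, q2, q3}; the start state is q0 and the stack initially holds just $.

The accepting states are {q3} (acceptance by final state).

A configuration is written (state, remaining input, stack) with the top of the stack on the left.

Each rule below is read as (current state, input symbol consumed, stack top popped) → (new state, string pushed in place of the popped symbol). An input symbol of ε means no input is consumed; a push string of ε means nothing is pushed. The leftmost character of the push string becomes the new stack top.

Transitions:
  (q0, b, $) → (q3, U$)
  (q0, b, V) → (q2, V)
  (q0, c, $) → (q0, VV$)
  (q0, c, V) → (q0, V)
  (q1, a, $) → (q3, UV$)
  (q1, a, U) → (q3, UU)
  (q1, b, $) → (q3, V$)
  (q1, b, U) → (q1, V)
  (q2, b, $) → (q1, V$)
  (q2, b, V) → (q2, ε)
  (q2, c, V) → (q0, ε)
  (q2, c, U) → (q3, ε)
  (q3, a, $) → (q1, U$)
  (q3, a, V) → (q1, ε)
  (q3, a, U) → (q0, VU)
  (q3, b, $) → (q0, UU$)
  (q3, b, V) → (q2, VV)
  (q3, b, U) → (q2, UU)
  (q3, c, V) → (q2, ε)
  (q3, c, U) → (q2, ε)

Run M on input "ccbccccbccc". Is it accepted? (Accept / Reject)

(q0, ccbccccbccc, $)
  read c, top $: go to q0, push VV$ → (q0, cbccccbccc, VV$)
  read c, top V: go to q0, push V → (q0, bccccbccc, VV$)
  read b, top V: go to q2, push V → (q2, ccccbccc, VV$)
  read c, top V: go to q0, push ε → (q0, cccbccc, V$)
  read c, top V: go to q0, push V → (q0, ccbccc, V$)
  read c, top V: go to q0, push V → (q0, cbccc, V$)
  read c, top V: go to q0, push V → (q0, bccc, V$)
  read b, top V: go to q2, push V → (q2, ccc, V$)
  read c, top V: go to q0, push ε → (q0, cc, $)
  read c, top $: go to q0, push VV$ → (q0, c, VV$)
  read c, top V: go to q0, push V → (q0, ε, VV$)
All input consumed; state q0 ∉ F and no further ε-move applies.

Reject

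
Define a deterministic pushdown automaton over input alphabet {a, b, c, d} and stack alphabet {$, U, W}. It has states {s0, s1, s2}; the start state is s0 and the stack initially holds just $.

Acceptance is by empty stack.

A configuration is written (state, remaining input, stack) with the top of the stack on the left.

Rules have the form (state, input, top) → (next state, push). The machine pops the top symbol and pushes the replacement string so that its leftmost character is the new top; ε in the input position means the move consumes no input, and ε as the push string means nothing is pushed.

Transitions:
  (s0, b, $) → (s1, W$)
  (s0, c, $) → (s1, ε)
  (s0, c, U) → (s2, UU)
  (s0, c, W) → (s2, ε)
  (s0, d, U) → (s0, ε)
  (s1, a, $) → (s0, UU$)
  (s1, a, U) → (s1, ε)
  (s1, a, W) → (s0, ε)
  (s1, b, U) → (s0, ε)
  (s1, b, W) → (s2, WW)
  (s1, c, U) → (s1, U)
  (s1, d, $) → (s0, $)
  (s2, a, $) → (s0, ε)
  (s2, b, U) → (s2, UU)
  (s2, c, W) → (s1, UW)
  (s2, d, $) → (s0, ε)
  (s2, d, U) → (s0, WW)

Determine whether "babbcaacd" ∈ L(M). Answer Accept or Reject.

(s0, babbcaacd, $)
  read b, top $: go to s1, push W$ → (s1, abbcaacd, W$)
  read a, top W: go to s0, push ε → (s0, bbcaacd, $)
  read b, top $: go to s1, push W$ → (s1, bcaacd, W$)
  read b, top W: go to s2, push WW → (s2, caacd, WW$)
  read c, top W: go to s1, push UW → (s1, aacd, UWW$)
  read a, top U: go to s1, push ε → (s1, acd, WW$)
  read a, top W: go to s0, push ε → (s0, cd, W$)
  read c, top W: go to s2, push ε → (s2, d, $)
  read d, top $: go to s0, push ε → (s0, ε, ε)
All input consumed and the stack is empty.

Accept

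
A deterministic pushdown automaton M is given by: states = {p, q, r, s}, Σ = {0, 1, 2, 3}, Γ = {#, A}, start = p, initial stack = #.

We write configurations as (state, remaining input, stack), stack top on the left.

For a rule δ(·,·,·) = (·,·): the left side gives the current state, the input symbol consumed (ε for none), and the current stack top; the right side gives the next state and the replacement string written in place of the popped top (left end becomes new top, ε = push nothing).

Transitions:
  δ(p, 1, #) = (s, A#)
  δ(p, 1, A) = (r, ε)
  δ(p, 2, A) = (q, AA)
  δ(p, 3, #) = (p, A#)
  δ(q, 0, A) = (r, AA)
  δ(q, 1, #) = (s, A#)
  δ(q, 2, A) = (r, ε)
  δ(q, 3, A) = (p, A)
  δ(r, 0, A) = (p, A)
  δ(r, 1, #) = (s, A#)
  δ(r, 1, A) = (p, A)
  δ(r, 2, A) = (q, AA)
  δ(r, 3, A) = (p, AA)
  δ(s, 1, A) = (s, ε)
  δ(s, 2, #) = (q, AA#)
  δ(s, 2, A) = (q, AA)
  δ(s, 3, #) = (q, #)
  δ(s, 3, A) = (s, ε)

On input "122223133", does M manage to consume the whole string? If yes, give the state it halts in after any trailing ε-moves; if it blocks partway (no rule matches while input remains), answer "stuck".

(p, 122223133, #)
  read 1, top #: go to s, push A# → (s, 22223133, A#)
  read 2, top A: go to q, push AA → (q, 2223133, AA#)
  read 2, top A: go to r, push ε → (r, 223133, A#)
  read 2, top A: go to q, push AA → (q, 23133, AA#)
  read 2, top A: go to r, push ε → (r, 3133, A#)
  read 3, top A: go to p, push AA → (p, 133, AA#)
  read 1, top A: go to r, push ε → (r, 33, A#)
  read 3, top A: go to p, push AA → (p, 3, AA#)
No transition for (p, 3, top A); M blocks with input 3 remaining.

stuck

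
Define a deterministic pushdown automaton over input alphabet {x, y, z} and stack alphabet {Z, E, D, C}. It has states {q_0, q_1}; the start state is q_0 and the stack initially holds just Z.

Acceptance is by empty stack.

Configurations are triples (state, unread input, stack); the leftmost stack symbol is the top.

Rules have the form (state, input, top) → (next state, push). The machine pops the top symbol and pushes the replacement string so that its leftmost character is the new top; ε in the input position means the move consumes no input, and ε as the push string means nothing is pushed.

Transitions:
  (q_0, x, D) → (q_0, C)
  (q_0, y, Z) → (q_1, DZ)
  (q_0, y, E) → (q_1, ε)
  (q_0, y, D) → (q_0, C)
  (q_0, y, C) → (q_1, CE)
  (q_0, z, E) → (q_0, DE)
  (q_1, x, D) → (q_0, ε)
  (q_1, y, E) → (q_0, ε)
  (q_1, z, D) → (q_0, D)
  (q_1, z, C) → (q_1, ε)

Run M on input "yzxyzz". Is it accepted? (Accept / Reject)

Reject

(q_0, yzxyzz, Z)
  read y, top Z: go to q_1, push DZ → (q_1, zxyzz, DZ)
  read z, top D: go to q_0, push D → (q_0, xyzz, DZ)
  read x, top D: go to q_0, push C → (q_0, yzz, CZ)
  read y, top C: go to q_1, push CE → (q_1, zz, CEZ)
  read z, top C: go to q_1, push ε → (q_1, z, EZ)
No transition applies at (q_1, z, EZ); input not fully consumed.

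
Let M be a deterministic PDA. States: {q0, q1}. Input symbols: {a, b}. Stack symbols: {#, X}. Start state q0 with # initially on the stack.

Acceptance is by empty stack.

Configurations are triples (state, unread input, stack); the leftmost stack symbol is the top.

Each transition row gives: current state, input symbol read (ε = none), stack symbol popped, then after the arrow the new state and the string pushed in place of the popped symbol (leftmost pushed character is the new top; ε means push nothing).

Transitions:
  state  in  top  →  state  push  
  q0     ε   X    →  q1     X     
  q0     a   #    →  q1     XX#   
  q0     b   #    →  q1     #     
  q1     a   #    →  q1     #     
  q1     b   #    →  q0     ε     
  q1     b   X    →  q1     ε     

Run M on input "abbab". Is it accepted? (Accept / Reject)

(q0, abbab, #) ⊢ (q1, bbab, XX#) ⊢ (q1, bab, X#) ⊢ (q1, ab, #) ⊢ (q1, b, #) ⊢ (q0, ε, ε)
All input consumed and the stack is empty.

Accept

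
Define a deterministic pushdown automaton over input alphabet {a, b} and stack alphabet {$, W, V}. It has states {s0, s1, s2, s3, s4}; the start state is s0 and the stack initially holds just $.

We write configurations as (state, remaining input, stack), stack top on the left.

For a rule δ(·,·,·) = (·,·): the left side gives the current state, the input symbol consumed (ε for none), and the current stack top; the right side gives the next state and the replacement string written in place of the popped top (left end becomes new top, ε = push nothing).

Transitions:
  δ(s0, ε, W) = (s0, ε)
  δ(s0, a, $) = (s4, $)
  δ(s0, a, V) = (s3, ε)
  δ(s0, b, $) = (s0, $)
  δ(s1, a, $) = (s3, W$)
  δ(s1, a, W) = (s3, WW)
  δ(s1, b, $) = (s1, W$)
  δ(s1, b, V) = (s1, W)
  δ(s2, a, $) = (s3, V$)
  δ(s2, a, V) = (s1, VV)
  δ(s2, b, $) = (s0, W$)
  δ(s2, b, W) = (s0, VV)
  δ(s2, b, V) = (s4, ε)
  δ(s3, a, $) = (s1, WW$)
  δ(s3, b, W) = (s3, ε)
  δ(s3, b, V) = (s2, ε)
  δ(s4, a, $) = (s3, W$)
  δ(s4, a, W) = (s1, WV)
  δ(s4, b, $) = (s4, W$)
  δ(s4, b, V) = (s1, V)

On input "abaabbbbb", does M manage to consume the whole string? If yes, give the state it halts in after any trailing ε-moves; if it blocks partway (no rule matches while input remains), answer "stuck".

(s0, abaabbbbb, $) ⊢ (s4, baabbbbb, $) ⊢ (s4, aabbbbb, W$) ⊢ (s1, abbbbb, WV$) ⊢ (s3, bbbbb, WWV$) ⊢ (s3, bbbb, WV$) ⊢ (s3, bbb, V$) ⊢ (s2, bb, $) ⊢ (s0, b, W$) ⊢ (s0, b, $) ⊢ (s0, ε, $)
All input consumed; M is in state s0.

s0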